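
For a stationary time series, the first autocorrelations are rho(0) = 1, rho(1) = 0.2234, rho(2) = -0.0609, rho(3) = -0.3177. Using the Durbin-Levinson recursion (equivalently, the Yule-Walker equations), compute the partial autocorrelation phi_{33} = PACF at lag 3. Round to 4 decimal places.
\phi_{33} = -0.2950

The PACF at lag k is phi_{kk}, the last component of the solution
to the Yule-Walker system G_k phi = r_k where
  (G_k)_{ij} = rho(|i - j|), (r_k)_i = rho(i), i,j = 1..k.
Equivalently, Durbin-Levinson gives phi_{kk} iteratively:
  phi_{11} = rho(1)
  phi_{kk} = [rho(k) - sum_{j=1..k-1} phi_{k-1,j} rho(k-j)]
            / [1 - sum_{j=1..k-1} phi_{k-1,j} rho(j)],
  phi_{k,j} = phi_{k-1,j} - phi_{kk} phi_{k-1,k-j},  j = 1..k-1.
Step k = 1:
  phi_11 = rho(1) = 0.2234.
Step k = 2:
  phi_22 = [rho(2) - phi_11 rho(1)] / [1 - phi_11 rho(1)] = [-0.0609 - (0.2234)(0.2234)] / [1 - (0.2234)(0.2234)]
         = -0.11080756 / 0.95009244 = -0.116628.
  Update: phi_21 = phi_11 - phi_22 phi_11 = 0.2234 - (-0.116628)(0.2234) = 0.249455.
Step k = 3:
  phi_33 = [rho(3) - phi_21 rho(2) - phi_22 rho(1)] / [1 - phi_21 rho(1) - phi_22 rho(2)]
    numerator   = -0.3177 - (0.249455)(-0.0609) - (-0.116628)(0.2234) = -0.27645347
    denominator = 1 - (0.249455)(0.2234) - (-0.116628)(-0.0609) = 0.93716916
  phi_33 = -0.27645347 / 0.93716916 = -0.295.
Therefore phi_{33} = -0.2950.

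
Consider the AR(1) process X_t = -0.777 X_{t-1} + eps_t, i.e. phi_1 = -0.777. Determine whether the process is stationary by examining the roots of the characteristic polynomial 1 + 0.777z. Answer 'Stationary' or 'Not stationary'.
\text{Stationary}

The AR(p) characteristic polynomial is P(z) = 1 + 0.777z.
Stationarity requires all roots to lie outside the unit circle, i.e. |z| > 1 for every root.
This is linear in z: 1 + (0.777) z = 0  =>  z = -1/(0.777) = -1.287001,  |z| = 1.287001.
Moduli of all roots: 1.2870.
All moduli strictly greater than 1? Yes.
Verdict: Stationary.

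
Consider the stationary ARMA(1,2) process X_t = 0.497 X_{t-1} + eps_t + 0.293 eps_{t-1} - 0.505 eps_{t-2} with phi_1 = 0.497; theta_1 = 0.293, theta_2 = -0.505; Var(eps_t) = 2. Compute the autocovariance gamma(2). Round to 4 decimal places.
\gamma(2) = -0.3047

Multiply the model equation by X_{t-k} and take expectations. With theta_0 = psi_0 = 1 and psi_j the MA(infinity) weights, this gives
  gamma(k) - sum_i phi_i gamma(k-i) = c_k,
  c_k = sigma^2 * sum_{j=k..q} theta_j psi_{j-k}   (c_k = 0 for k > q),
using gamma(-m) = gamma(m).
psi-weights needed (psi_j = theta_j + sum_i phi_i psi_{j-i}):
  psi_1 = theta_1 + phi_1 = 0.293 + (0.497) = 0.79
  psi_2 = theta_2 + phi_1 psi_1 = -0.505 + (0.497)(0.79) = -0.11237
Right-hand sides:
  c_0 = sigma^2 (1 + theta_1 psi_1 + theta_2 psi_2) = 2 * (1 + (0.293)(0.79) + (-0.505)(-0.11237)) = 2 * 1.288217 = 2.576434
  c_1 = sigma^2 (theta_1 + theta_2 psi_1) = 2 * (0.293 + (-0.505)(0.79)) = -0.2119
  c_2 = sigma^2 theta_2 = 2 * (-0.505) = -1.01
Equations for k = 0 and k = 1 (AR order 1):
  gamma(0) = phi_1 gamma(1) + c_0
  gamma(1) = phi_1 gamma(0) + c_1
Substituting the second into the first: gamma(0) (1 - phi_1^2) = c_0 + phi_1 c_1, so
  gamma(0) = (c_0 + phi_1 c_1) / (1 - phi_1^2) = (2.576434 + (0.497)(-0.2119)) / (1 - (0.497)^2) = 2.471119 / 0.752991 = 3.281738.
  gamma(1) = phi_1 gamma(0) + c_1 = (0.497)(3.281738) + (-0.2119) = 1.419124.
For k = 2: gamma(2) = phi_1 gamma(1) + c_2
  = (0.497)(1.419124) + (-1.01) = -0.304695.
Therefore gamma(2) = -0.3047 (to 4 decimal places).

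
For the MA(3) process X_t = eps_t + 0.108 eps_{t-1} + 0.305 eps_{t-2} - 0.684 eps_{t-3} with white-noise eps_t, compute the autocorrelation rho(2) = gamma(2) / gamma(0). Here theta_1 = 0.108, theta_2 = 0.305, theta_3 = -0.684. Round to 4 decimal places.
\rho(2) = 0.1470

For an MA(q) process with theta_0 = 1, the autocovariance is
  gamma(k) = sigma^2 * sum_{i=0..q-k} theta_i * theta_{i+k},
and rho(k) = gamma(k) / gamma(0). Sigma^2 cancels.
  numerator   = (1)*(0.305) + (0.108)*(-0.684) = 0.231128.
  denominator = (1)^2 + (0.108)^2 + (0.305)^2 + (-0.684)^2 = 1.572545.
  rho(2) = 0.231128 / 1.572545 = 0.1470.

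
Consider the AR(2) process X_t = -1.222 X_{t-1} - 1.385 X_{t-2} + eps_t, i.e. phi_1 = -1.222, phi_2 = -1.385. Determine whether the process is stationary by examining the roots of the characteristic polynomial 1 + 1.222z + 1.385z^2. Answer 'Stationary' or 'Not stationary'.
\text{Not stationary}

The AR(p) characteristic polynomial is P(z) = 1 + 1.222z + 1.385z^2.
Stationarity requires all roots to lie outside the unit circle, i.e. |z| > 1 for every root.
Set 1 + (1.222) z + (1.385) z^2 = 0, i.e. a z^2 + b z + c = 0 with a = 1.385, b = 1.222, c = 1.
Discriminant D = b^2 - 4ac = (1.222)^2 - 4*(1.385)*1 = 1.493284 - (5.54) = -4.046716.
D < 0, so the roots are the complex-conjugate pair z = (-b +/- i sqrt(-D)) / (2a) = -0.4412 +/- 0.7262i.
For a conjugate pair |z|^2 = z * conj(z) = (product of roots) = c/a = 1/(1.385) = 0.722022, so |z| = sqrt(0.722022) = 0.8497 for both roots.
Moduli of all roots: 0.8497, 0.8497.
All moduli strictly greater than 1? No.
Verdict: Not stationary.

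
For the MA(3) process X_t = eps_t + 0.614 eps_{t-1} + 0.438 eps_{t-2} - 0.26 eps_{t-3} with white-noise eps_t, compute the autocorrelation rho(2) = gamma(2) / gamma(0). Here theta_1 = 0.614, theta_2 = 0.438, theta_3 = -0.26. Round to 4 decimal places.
\rho(2) = 0.1701

For an MA(q) process with theta_0 = 1, the autocovariance is
  gamma(k) = sigma^2 * sum_{i=0..q-k} theta_i * theta_{i+k},
and rho(k) = gamma(k) / gamma(0). Sigma^2 cancels.
  numerator   = (1)*(0.438) + (0.614)*(-0.26) = 0.27836.
  denominator = (1)^2 + (0.614)^2 + (0.438)^2 + (-0.26)^2 = 1.63644.
  rho(2) = 0.27836 / 1.63644 = 0.1701.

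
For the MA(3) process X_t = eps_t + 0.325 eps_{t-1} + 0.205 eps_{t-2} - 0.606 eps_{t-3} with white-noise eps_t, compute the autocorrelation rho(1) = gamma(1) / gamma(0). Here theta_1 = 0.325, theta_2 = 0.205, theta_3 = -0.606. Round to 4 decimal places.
\rho(1) = 0.1765

For an MA(q) process with theta_0 = 1, the autocovariance is
  gamma(k) = sigma^2 * sum_{i=0..q-k} theta_i * theta_{i+k},
and rho(k) = gamma(k) / gamma(0). Sigma^2 cancels.
  numerator   = (1)*(0.325) + (0.325)*(0.205) + (0.205)*(-0.606) = 0.267395.
  denominator = (1)^2 + (0.325)^2 + (0.205)^2 + (-0.606)^2 = 1.514886.
  rho(1) = 0.267395 / 1.514886 = 0.1765.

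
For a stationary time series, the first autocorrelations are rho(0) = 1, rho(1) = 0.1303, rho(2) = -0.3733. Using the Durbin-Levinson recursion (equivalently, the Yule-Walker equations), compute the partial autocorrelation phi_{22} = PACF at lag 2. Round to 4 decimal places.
\phi_{22} = -0.3970

The PACF at lag k is phi_{kk}, the last component of the solution
to the Yule-Walker system G_k phi = r_k where
  (G_k)_{ij} = rho(|i - j|), (r_k)_i = rho(i), i,j = 1..k.
Equivalently, Durbin-Levinson gives phi_{kk} iteratively:
  phi_{11} = rho(1)
  phi_{kk} = [rho(k) - sum_{j=1..k-1} phi_{k-1,j} rho(k-j)]
            / [1 - sum_{j=1..k-1} phi_{k-1,j} rho(j)],
  phi_{k,j} = phi_{k-1,j} - phi_{kk} phi_{k-1,k-j},  j = 1..k-1.
Step k = 1:
  phi_11 = rho(1) = 0.1303.
Step k = 2:
  phi_22 = [rho(2) - phi_11 rho(1)] / [1 - phi_11 rho(1)] = [-0.3733 - (0.1303)(0.1303)] / [1 - (0.1303)(0.1303)]
         = -0.39027809 / 0.98302191 = -0.397.
Therefore phi_{22} = -0.3970.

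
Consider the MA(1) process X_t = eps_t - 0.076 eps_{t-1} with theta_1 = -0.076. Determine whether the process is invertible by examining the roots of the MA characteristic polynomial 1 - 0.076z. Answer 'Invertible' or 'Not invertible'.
\text{Invertible}

The MA(q) characteristic polynomial is P(z) = 1 - 0.076z.
Invertibility requires all roots to lie outside the unit circle, i.e. |z| > 1 for every root.
This is linear in z: 1 + (-0.076) z = 0  =>  z = -1/(-0.076) = 13.157895,  |z| = 13.157895.
Moduli of all roots: 13.1579.
All moduli strictly greater than 1? Yes.
Verdict: Invertible.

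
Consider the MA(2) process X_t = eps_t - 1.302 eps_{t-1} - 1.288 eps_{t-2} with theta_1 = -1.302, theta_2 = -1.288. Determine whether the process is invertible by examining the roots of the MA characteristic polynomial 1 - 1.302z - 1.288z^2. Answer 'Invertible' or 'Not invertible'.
\text{Not invertible}

The MA(q) characteristic polynomial is P(z) = 1 - 1.302z - 1.288z^2.
Invertibility requires all roots to lie outside the unit circle, i.e. |z| > 1 for every root.
Set 1 + (-1.302) z + (-1.288) z^2 = 0, i.e. a z^2 + b z + c = 0 with a = -1.288, b = -1.302, c = 1.
Discriminant D = b^2 - 4ac = (-1.302)^2 - 4*(-1.288)*1 = 1.695204 - (-5.152) = 6.847204.
D >= 0, so the roots are real: z = (-b +/- sqrt(D)) / (2a) = (1.302 +/- 2.616716) / (-2.576).
  z_1 = (1.302 + 2.616716) / (-2.576) = -1.5212,   |z_1| = 1.5212.
  z_2 = (1.302 - 2.616716) / (-2.576) = 0.5104,   |z_2| = 0.5104.
Moduli of all roots: 1.5212, 0.5104.
All moduli strictly greater than 1? No.
Verdict: Not invertible.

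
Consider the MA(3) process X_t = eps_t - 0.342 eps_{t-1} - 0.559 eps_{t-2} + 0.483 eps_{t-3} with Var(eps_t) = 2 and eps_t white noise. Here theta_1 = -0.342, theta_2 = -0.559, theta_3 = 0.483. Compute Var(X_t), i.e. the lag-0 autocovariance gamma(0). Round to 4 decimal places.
\gamma(0) = 3.3255

For an MA(q) process X_t = eps_t + sum_i theta_i eps_{t-i} with
Var(eps_t) = sigma^2, the variance is
  gamma(0) = sigma^2 * (1 + sum_i theta_i^2).
  sum_i theta_i^2 = (-0.342)^2 + (-0.559)^2 + (0.483)^2 = 0.116964 + 0.312481 + 0.233289 = 0.662734.
  gamma(0) = 2 * (1 + 0.662734) = 2 * 1.662734 = 3.325468, which rounds to 3.3255.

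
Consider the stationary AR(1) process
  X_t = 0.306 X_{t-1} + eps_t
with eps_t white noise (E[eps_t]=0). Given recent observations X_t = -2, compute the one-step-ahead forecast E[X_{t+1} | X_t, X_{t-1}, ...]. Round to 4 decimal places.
E[X_{t+1} \mid \mathcal F_t] = -0.6120

For an AR(p) model X_t = c + sum_i phi_i X_{t-i} + eps_t, the
one-step-ahead conditional mean is
  E[X_{t+1} | X_t, ...] = c + sum_i phi_i X_{t+1-i}.
Substitute known values:
  E[X_{t+1} | ...] = (0.306) * (-2)
                   = -0.6120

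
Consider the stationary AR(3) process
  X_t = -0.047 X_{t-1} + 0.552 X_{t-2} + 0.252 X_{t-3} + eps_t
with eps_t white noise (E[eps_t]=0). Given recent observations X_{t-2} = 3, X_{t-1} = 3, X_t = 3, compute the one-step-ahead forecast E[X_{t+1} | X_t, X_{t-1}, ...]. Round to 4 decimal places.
E[X_{t+1} \mid \mathcal F_t] = 2.2710

For an AR(p) model X_t = c + sum_i phi_i X_{t-i} + eps_t, the
one-step-ahead conditional mean is
  E[X_{t+1} | X_t, ...] = c + sum_i phi_i X_{t+1-i}.
Substitute known values:
  E[X_{t+1} | ...] = (-0.047) * (3) + (0.552) * (3) + (0.252) * (3)
                   = 2.2710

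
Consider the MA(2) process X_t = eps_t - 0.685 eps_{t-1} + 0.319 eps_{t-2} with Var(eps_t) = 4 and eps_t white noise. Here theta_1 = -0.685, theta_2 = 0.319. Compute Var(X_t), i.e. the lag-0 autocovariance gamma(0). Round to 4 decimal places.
\gamma(0) = 6.2839

For an MA(q) process X_t = eps_t + sum_i theta_i eps_{t-i} with
Var(eps_t) = sigma^2, the variance is
  gamma(0) = sigma^2 * (1 + sum_i theta_i^2).
  sum_i theta_i^2 = (-0.685)^2 + (0.319)^2 = 0.469225 + 0.101761 = 0.570986.
  gamma(0) = 4 * (1 + 0.570986) = 4 * 1.570986 = 6.283944, which rounds to 6.2839.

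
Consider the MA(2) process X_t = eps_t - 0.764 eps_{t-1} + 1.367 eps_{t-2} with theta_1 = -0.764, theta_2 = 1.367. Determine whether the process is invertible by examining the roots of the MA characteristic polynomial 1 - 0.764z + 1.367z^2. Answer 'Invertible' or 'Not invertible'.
\text{Not invertible}

The MA(q) characteristic polynomial is P(z) = 1 - 0.764z + 1.367z^2.
Invertibility requires all roots to lie outside the unit circle, i.e. |z| > 1 for every root.
Set 1 + (-0.764) z + (1.367) z^2 = 0, i.e. a z^2 + b z + c = 0 with a = 1.367, b = -0.764, c = 1.
Discriminant D = b^2 - 4ac = (-0.764)^2 - 4*(1.367)*1 = 0.583696 - (5.468) = -4.884304.
D < 0, so the roots are the complex-conjugate pair z = (-b +/- i sqrt(-D)) / (2a) = 0.2794 +/- 0.8084i.
For a conjugate pair |z|^2 = z * conj(z) = (product of roots) = c/a = 1/(1.367) = 0.731529, so |z| = sqrt(0.731529) = 0.8553 for both roots.
Moduli of all roots: 0.8553, 0.8553.
All moduli strictly greater than 1? No.
Verdict: Not invertible.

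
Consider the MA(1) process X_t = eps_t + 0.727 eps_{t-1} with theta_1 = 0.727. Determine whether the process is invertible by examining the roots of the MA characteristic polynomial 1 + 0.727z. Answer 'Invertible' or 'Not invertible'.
\text{Invertible}

The MA(q) characteristic polynomial is P(z) = 1 + 0.727z.
Invertibility requires all roots to lie outside the unit circle, i.e. |z| > 1 for every root.
This is linear in z: 1 + (0.727) z = 0  =>  z = -1/(0.727) = -1.375516,  |z| = 1.375516.
Moduli of all roots: 1.3755.
All moduli strictly greater than 1? Yes.
Verdict: Invertible.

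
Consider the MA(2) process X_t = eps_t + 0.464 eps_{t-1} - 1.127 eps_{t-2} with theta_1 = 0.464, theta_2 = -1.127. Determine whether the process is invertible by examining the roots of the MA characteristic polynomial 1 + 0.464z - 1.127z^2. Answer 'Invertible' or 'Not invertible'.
\text{Not invertible}

The MA(q) characteristic polynomial is P(z) = 1 + 0.464z - 1.127z^2.
Invertibility requires all roots to lie outside the unit circle, i.e. |z| > 1 for every root.
Set 1 + (0.464) z + (-1.127) z^2 = 0, i.e. a z^2 + b z + c = 0 with a = -1.127, b = 0.464, c = 1.
Discriminant D = b^2 - 4ac = (0.464)^2 - 4*(-1.127)*1 = 0.215296 - (-4.508) = 4.723296.
D >= 0, so the roots are real: z = (-b +/- sqrt(D)) / (2a) = (-0.464 +/- 2.173315) / (-2.254).
  z_1 = (-0.464 + 2.173315) / (-2.254) = -0.7583,   |z_1| = 0.7583.
  z_2 = (-0.464 - 2.173315) / (-2.254) = 1.1701,   |z_2| = 1.1701.
Moduli of all roots: 0.7583, 1.1701.
All moduli strictly greater than 1? No.
Verdict: Not invertible.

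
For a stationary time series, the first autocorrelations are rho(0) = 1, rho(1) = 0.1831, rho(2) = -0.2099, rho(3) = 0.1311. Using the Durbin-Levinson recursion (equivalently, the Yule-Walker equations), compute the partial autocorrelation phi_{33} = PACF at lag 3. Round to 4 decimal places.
\phi_{33} = 0.2489

The PACF at lag k is phi_{kk}, the last component of the solution
to the Yule-Walker system G_k phi = r_k where
  (G_k)_{ij} = rho(|i - j|), (r_k)_i = rho(i), i,j = 1..k.
Equivalently, Durbin-Levinson gives phi_{kk} iteratively:
  phi_{11} = rho(1)
  phi_{kk} = [rho(k) - sum_{j=1..k-1} phi_{k-1,j} rho(k-j)]
            / [1 - sum_{j=1..k-1} phi_{k-1,j} rho(j)],
  phi_{k,j} = phi_{k-1,j} - phi_{kk} phi_{k-1,k-j},  j = 1..k-1.
Step k = 1:
  phi_11 = rho(1) = 0.1831.
Step k = 2:
  phi_22 = [rho(2) - phi_11 rho(1)] / [1 - phi_11 rho(1)] = [-0.2099 - (0.1831)(0.1831)] / [1 - (0.1831)(0.1831)]
         = -0.24342561 / 0.96647439 = -0.25187.
  Update: phi_21 = phi_11 - phi_22 phi_11 = 0.1831 - (-0.25187)(0.1831) = 0.229217.
Step k = 3:
  phi_33 = [rho(3) - phi_21 rho(2) - phi_22 rho(1)] / [1 - phi_21 rho(1) - phi_22 rho(2)]
    numerator   = 0.1311 - (0.229217)(-0.2099) - (-0.25187)(0.1831) = 0.22533006
    denominator = 1 - (0.229217)(0.1831) - (-0.25187)(-0.2099) = 0.90516286
  phi_33 = 0.22533006 / 0.90516286 = 0.2489.
Therefore phi_{33} = 0.2489.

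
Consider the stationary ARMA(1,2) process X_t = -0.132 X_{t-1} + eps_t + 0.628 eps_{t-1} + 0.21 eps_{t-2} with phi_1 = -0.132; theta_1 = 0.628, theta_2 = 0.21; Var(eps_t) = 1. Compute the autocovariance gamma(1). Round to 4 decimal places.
\gamma(1) = 0.5649

Multiply the model equation by X_{t-k} and take expectations. With theta_0 = psi_0 = 1 and psi_j the MA(infinity) weights, this gives
  gamma(k) - sum_i phi_i gamma(k-i) = c_k,
  c_k = sigma^2 * sum_{j=k..q} theta_j psi_{j-k}   (c_k = 0 for k > q),
using gamma(-m) = gamma(m).
psi-weights needed (psi_j = theta_j + sum_i phi_i psi_{j-i}):
  psi_1 = theta_1 + phi_1 = 0.628 + (-0.132) = 0.496
  psi_2 = theta_2 + phi_1 psi_1 = 0.21 + (-0.132)(0.496) = 0.144528
Right-hand sides:
  c_0 = sigma^2 (1 + theta_1 psi_1 + theta_2 psi_2) = 1 * (1 + (0.628)(0.496) + (0.21)(0.144528)) = 1 * 1.341839 = 1.341839
  c_1 = sigma^2 (theta_1 + theta_2 psi_1) = 1 * (0.628 + (0.21)(0.496)) = 0.73216
  c_2 = sigma^2 theta_2 = 1 * (0.21) = 0.21
Equations for k = 0 and k = 1 (AR order 1):
  gamma(0) = phi_1 gamma(1) + c_0
  gamma(1) = phi_1 gamma(0) + c_1
Substituting the second into the first: gamma(0) (1 - phi_1^2) = c_0 + phi_1 c_1, so
  gamma(0) = (c_0 + phi_1 c_1) / (1 - phi_1^2) = (1.341839 + (-0.132)(0.73216)) / (1 - (-0.132)^2) = 1.245194 / 0.982576 = 1.267275.
  gamma(1) = phi_1 gamma(0) + c_1 = (-0.132)(1.267275) + (0.73216) = 0.56488.
Therefore gamma(1) = 0.5649 (to 4 decimal places).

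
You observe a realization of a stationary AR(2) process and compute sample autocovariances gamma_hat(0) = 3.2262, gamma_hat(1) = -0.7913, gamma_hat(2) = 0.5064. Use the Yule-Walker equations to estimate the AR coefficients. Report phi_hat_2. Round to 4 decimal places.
\hat\phi_{2} = 0.1030

The Yule-Walker equations for an AR(p) process read, in matrix form,
  Gamma_p phi = r_p,   with   (Gamma_p)_{ij} = gamma(|i - j|),
                       (r_p)_i = gamma(i),   i,j = 1..p.
Substitute the sample gammas (Toeplitz matrix and right-hand side of size 2):
  Gamma_p = [[3.2262, -0.7913], [-0.7913, 3.2262]]
  r_p     = [-0.7913, 0.5064]
Written out:
  3.2262 phi_1 - 0.7913 phi_2 = -0.7913
  -0.7913 phi_1 + 3.2262 phi_2 = 0.5064
Solve by Cramer's rule:
  det = gamma(0)^2 - gamma(1)^2 = (3.2262)^2 - (-0.7913)^2 = 10.40836644 - 0.62615569 = 9.78221075
  phi_hat_1 = [gamma(1) gamma(0) - gamma(1) gamma(2)] / det = [(-0.7913)(3.2262) - (-0.7913)(0.5064)] / 9.78221075 = -2.15217774 / 9.78221075 = -0.22
  phi_hat_2 = [gamma(0) gamma(2) - gamma(1)^2] / det = [(3.2262)(0.5064) - (-0.7913)^2] / 9.78221075 = 1.00759199 / 9.78221075 = 0.103
So phi_hat = [-0.2200, 0.1030].
Therefore phi_hat_2 = 0.1030.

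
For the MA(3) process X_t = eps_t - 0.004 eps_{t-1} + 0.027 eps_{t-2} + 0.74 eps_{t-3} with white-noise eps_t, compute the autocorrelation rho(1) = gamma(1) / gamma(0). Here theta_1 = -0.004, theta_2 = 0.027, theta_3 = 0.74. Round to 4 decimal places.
\rho(1) = 0.0103

For an MA(q) process with theta_0 = 1, the autocovariance is
  gamma(k) = sigma^2 * sum_{i=0..q-k} theta_i * theta_{i+k},
and rho(k) = gamma(k) / gamma(0). Sigma^2 cancels.
  numerator   = (1)*(-0.004) + (-0.004)*(0.027) + (0.027)*(0.74) = 0.015872.
  denominator = (1)^2 + (-0.004)^2 + (0.027)^2 + (0.74)^2 = 1.548345.
  rho(1) = 0.015872 / 1.548345 = 0.0103.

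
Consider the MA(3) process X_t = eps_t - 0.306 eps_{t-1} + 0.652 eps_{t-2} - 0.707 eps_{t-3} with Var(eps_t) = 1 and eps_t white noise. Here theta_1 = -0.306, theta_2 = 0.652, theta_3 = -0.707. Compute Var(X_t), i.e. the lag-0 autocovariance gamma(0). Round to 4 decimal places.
\gamma(0) = 2.0186

For an MA(q) process X_t = eps_t + sum_i theta_i eps_{t-i} with
Var(eps_t) = sigma^2, the variance is
  gamma(0) = sigma^2 * (1 + sum_i theta_i^2).
  sum_i theta_i^2 = (-0.306)^2 + (0.652)^2 + (-0.707)^2 = 0.093636 + 0.425104 + 0.499849 = 1.018589.
  gamma(0) = 1 * (1 + 1.018589) = 1 * 2.018589 = 2.018589, which rounds to 2.0186.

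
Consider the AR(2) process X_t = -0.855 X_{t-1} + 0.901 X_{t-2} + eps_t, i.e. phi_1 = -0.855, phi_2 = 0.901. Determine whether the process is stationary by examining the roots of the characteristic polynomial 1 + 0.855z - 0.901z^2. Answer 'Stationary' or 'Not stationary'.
\text{Not stationary}

The AR(p) characteristic polynomial is P(z) = 1 + 0.855z - 0.901z^2.
Stationarity requires all roots to lie outside the unit circle, i.e. |z| > 1 for every root.
Set 1 + (0.855) z + (-0.901) z^2 = 0, i.e. a z^2 + b z + c = 0 with a = -0.901, b = 0.855, c = 1.
Discriminant D = b^2 - 4ac = (0.855)^2 - 4*(-0.901)*1 = 0.731025 - (-3.604) = 4.335025.
D >= 0, so the roots are real: z = (-b +/- sqrt(D)) / (2a) = (-0.855 +/- 2.082072) / (-1.802).
  z_1 = (-0.855 + 2.082072) / (-1.802) = -0.681,   |z_1| = 0.681.
  z_2 = (-0.855 - 2.082072) / (-1.802) = 1.6299,   |z_2| = 1.6299.
Moduli of all roots: 0.6810, 1.6299.
All moduli strictly greater than 1? No.
Verdict: Not stationary.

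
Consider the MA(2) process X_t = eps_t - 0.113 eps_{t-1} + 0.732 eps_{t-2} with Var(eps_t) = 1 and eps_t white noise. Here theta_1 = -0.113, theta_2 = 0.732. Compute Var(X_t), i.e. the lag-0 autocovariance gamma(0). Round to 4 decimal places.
\gamma(0) = 1.5486

For an MA(q) process X_t = eps_t + sum_i theta_i eps_{t-i} with
Var(eps_t) = sigma^2, the variance is
  gamma(0) = sigma^2 * (1 + sum_i theta_i^2).
  sum_i theta_i^2 = (-0.113)^2 + (0.732)^2 = 0.012769 + 0.535824 = 0.548593.
  gamma(0) = 1 * (1 + 0.548593) = 1 * 1.548593 = 1.548593, which rounds to 1.5486.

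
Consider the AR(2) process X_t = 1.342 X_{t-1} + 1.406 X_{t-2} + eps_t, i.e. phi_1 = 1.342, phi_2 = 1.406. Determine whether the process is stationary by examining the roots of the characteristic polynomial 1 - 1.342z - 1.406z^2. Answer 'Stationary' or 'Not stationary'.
\text{Not stationary}

The AR(p) characteristic polynomial is P(z) = 1 - 1.342z - 1.406z^2.
Stationarity requires all roots to lie outside the unit circle, i.e. |z| > 1 for every root.
Set 1 + (-1.342) z + (-1.406) z^2 = 0, i.e. a z^2 + b z + c = 0 with a = -1.406, b = -1.342, c = 1.
Discriminant D = b^2 - 4ac = (-1.342)^2 - 4*(-1.406)*1 = 1.800964 - (-5.624) = 7.424964.
D >= 0, so the roots are real: z = (-b +/- sqrt(D)) / (2a) = (1.342 +/- 2.724879) / (-2.812).
  z_1 = (1.342 + 2.724879) / (-2.812) = -1.4463,   |z_1| = 1.4463.
  z_2 = (1.342 - 2.724879) / (-2.812) = 0.4918,   |z_2| = 0.4918.
Moduli of all roots: 1.4463, 0.4918.
All moduli strictly greater than 1? No.
Verdict: Not stationary.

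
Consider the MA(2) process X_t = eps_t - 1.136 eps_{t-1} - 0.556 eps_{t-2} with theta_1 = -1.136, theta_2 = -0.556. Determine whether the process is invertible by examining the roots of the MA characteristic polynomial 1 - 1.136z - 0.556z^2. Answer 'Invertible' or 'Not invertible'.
\text{Not invertible}

The MA(q) characteristic polynomial is P(z) = 1 - 1.136z - 0.556z^2.
Invertibility requires all roots to lie outside the unit circle, i.e. |z| > 1 for every root.
Set 1 + (-1.136) z + (-0.556) z^2 = 0, i.e. a z^2 + b z + c = 0 with a = -0.556, b = -1.136, c = 1.
Discriminant D = b^2 - 4ac = (-1.136)^2 - 4*(-0.556)*1 = 1.290496 - (-2.224) = 3.514496.
D >= 0, so the roots are real: z = (-b +/- sqrt(D)) / (2a) = (1.136 +/- 1.874699) / (-1.112).
  z_1 = (1.136 + 1.874699) / (-1.112) = -2.7075,   |z_1| = 2.7075.
  z_2 = (1.136 - 1.874699) / (-1.112) = 0.6643,   |z_2| = 0.6643.
Moduli of all roots: 2.7075, 0.6643.
All moduli strictly greater than 1? No.
Verdict: Not invertible.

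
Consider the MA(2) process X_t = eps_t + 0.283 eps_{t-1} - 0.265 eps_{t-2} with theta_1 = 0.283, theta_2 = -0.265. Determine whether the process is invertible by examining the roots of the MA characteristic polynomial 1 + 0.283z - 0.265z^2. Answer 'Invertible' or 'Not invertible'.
\text{Invertible}

The MA(q) characteristic polynomial is P(z) = 1 + 0.283z - 0.265z^2.
Invertibility requires all roots to lie outside the unit circle, i.e. |z| > 1 for every root.
Set 1 + (0.283) z + (-0.265) z^2 = 0, i.e. a z^2 + b z + c = 0 with a = -0.265, b = 0.283, c = 1.
Discriminant D = b^2 - 4ac = (0.283)^2 - 4*(-0.265)*1 = 0.080089 - (-1.06) = 1.140089.
D >= 0, so the roots are real: z = (-b +/- sqrt(D)) / (2a) = (-0.283 +/- 1.06775) / (-0.53).
  z_1 = (-0.283 + 1.06775) / (-0.53) = -1.4807,   |z_1| = 1.4807.
  z_2 = (-0.283 - 1.06775) / (-0.53) = 2.5486,   |z_2| = 2.5486.
Moduli of all roots: 1.4807, 2.5486.
All moduli strictly greater than 1? Yes.
Verdict: Invertible.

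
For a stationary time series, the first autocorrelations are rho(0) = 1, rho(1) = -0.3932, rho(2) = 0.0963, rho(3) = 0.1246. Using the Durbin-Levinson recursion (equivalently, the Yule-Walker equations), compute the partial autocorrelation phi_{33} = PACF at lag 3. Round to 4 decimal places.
\phi_{33} = 0.1640

The PACF at lag k is phi_{kk}, the last component of the solution
to the Yule-Walker system G_k phi = r_k where
  (G_k)_{ij} = rho(|i - j|), (r_k)_i = rho(i), i,j = 1..k.
Equivalently, Durbin-Levinson gives phi_{kk} iteratively:
  phi_{11} = rho(1)
  phi_{kk} = [rho(k) - sum_{j=1..k-1} phi_{k-1,j} rho(k-j)]
            / [1 - sum_{j=1..k-1} phi_{k-1,j} rho(j)],
  phi_{k,j} = phi_{k-1,j} - phi_{kk} phi_{k-1,k-j},  j = 1..k-1.
Step k = 1:
  phi_11 = rho(1) = -0.3932.
Step k = 2:
  phi_22 = [rho(2) - phi_11 rho(1)] / [1 - phi_11 rho(1)] = [0.0963 - (-0.3932)(-0.3932)] / [1 - (-0.3932)(-0.3932)]
         = -0.05830624 / 0.84539376 = -0.068969.
  Update: phi_21 = phi_11 - phi_22 phi_11 = -0.3932 - (-0.068969)(-0.3932) = -0.420319.
Step k = 3:
  phi_33 = [rho(3) - phi_21 rho(2) - phi_22 rho(1)] / [1 - phi_21 rho(1) - phi_22 rho(2)]
    numerator   = 0.1246 - (-0.420319)(0.0963) - (-0.068969)(-0.3932) = 0.13795795
    denominator = 1 - (-0.420319)(-0.3932) - (-0.068969)(0.0963) = 0.84137242
  phi_33 = 0.13795795 / 0.84137242 = 0.164.
Therefore phi_{33} = 0.1640.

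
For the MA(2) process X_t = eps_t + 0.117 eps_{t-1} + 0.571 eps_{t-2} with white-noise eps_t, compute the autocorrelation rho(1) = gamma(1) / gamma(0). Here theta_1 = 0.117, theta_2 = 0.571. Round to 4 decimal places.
\rho(1) = 0.1372

For an MA(q) process with theta_0 = 1, the autocovariance is
  gamma(k) = sigma^2 * sum_{i=0..q-k} theta_i * theta_{i+k},
and rho(k) = gamma(k) / gamma(0). Sigma^2 cancels.
  numerator   = (1)*(0.117) + (0.117)*(0.571) = 0.183807.
  denominator = (1)^2 + (0.117)^2 + (0.571)^2 = 1.33973.
  rho(1) = 0.183807 / 1.33973 = 0.1372.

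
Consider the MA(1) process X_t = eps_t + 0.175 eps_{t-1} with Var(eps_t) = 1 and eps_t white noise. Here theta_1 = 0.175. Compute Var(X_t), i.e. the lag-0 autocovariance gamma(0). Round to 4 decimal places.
\gamma(0) = 1.0306

For an MA(q) process X_t = eps_t + sum_i theta_i eps_{t-i} with
Var(eps_t) = sigma^2, the variance is
  gamma(0) = sigma^2 * (1 + sum_i theta_i^2).
  sum_i theta_i^2 = (0.175)^2 = 0.030625.
  gamma(0) = 1 * (1 + 0.030625) = 1 * 1.030625 = 1.030625, which rounds to 1.0306.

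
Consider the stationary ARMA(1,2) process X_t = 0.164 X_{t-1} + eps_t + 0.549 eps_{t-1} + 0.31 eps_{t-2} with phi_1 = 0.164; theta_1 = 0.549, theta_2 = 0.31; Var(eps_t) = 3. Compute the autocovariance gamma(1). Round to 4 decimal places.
\gamma(1) = 3.1444

Multiply the model equation by X_{t-k} and take expectations. With theta_0 = psi_0 = 1 and psi_j the MA(infinity) weights, this gives
  gamma(k) - sum_i phi_i gamma(k-i) = c_k,
  c_k = sigma^2 * sum_{j=k..q} theta_j psi_{j-k}   (c_k = 0 for k > q),
using gamma(-m) = gamma(m).
psi-weights needed (psi_j = theta_j + sum_i phi_i psi_{j-i}):
  psi_1 = theta_1 + phi_1 = 0.549 + (0.164) = 0.713
  psi_2 = theta_2 + phi_1 psi_1 = 0.31 + (0.164)(0.713) = 0.426932
Right-hand sides:
  c_0 = sigma^2 (1 + theta_1 psi_1 + theta_2 psi_2) = 3 * (1 + (0.549)(0.713) + (0.31)(0.426932)) = 3 * 1.523786 = 4.571358
  c_1 = sigma^2 (theta_1 + theta_2 psi_1) = 3 * (0.549 + (0.31)(0.713)) = 2.31009
  c_2 = sigma^2 theta_2 = 3 * (0.31) = 0.93
Equations for k = 0 and k = 1 (AR order 1):
  gamma(0) = phi_1 gamma(1) + c_0
  gamma(1) = phi_1 gamma(0) + c_1
Substituting the second into the first: gamma(0) (1 - phi_1^2) = c_0 + phi_1 c_1, so
  gamma(0) = (c_0 + phi_1 c_1) / (1 - phi_1^2) = (4.571358 + (0.164)(2.31009)) / (1 - (0.164)^2) = 4.950213 / 0.973104 = 5.087033.
  gamma(1) = phi_1 gamma(0) + c_1 = (0.164)(5.087033) + (2.31009) = 3.144363.
Therefore gamma(1) = 3.1444 (to 4 decimal places).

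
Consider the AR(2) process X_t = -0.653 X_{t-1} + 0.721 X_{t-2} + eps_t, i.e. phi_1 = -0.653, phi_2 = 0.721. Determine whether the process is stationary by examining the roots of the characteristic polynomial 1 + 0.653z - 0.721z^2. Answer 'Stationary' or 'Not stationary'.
\text{Not stationary}

The AR(p) characteristic polynomial is P(z) = 1 + 0.653z - 0.721z^2.
Stationarity requires all roots to lie outside the unit circle, i.e. |z| > 1 for every root.
Set 1 + (0.653) z + (-0.721) z^2 = 0, i.e. a z^2 + b z + c = 0 with a = -0.721, b = 0.653, c = 1.
Discriminant D = b^2 - 4ac = (0.653)^2 - 4*(-0.721)*1 = 0.426409 - (-2.884) = 3.310409.
D >= 0, so the roots are real: z = (-b +/- sqrt(D)) / (2a) = (-0.653 +/- 1.819453) / (-1.442).
  z_1 = (-0.653 + 1.819453) / (-1.442) = -0.8089,   |z_1| = 0.8089.
  z_2 = (-0.653 - 1.819453) / (-1.442) = 1.7146,   |z_2| = 1.7146.
Moduli of all roots: 0.8089, 1.7146.
All moduli strictly greater than 1? No.
Verdict: Not stationary.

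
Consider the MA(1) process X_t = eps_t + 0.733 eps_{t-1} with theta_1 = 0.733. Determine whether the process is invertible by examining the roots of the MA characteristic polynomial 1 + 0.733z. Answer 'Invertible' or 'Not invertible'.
\text{Invertible}

The MA(q) characteristic polynomial is P(z) = 1 + 0.733z.
Invertibility requires all roots to lie outside the unit circle, i.e. |z| > 1 for every root.
This is linear in z: 1 + (0.733) z = 0  =>  z = -1/(0.733) = -1.364256,  |z| = 1.364256.
Moduli of all roots: 1.3643.
All moduli strictly greater than 1? Yes.
Verdict: Invertible.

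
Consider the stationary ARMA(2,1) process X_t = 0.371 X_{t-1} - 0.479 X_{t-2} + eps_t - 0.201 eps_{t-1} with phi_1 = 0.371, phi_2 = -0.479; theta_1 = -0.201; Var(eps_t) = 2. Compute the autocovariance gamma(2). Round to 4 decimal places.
\gamma(2) = -1.1052

Multiply the model equation by X_{t-k} and take expectations. With theta_0 = psi_0 = 1 and psi_j the MA(infinity) weights, this gives
  gamma(k) - sum_i phi_i gamma(k-i) = c_k,
  c_k = sigma^2 * sum_{j=k..q} theta_j psi_{j-k}   (c_k = 0 for k > q),
using gamma(-m) = gamma(m).
psi-weights needed (psi_j = theta_j + sum_i phi_i psi_{j-i}):
  psi_1 = theta_1 + phi_1 = -0.201 + (0.371) = 0.17
Right-hand sides:
  c_0 = sigma^2 (1 + theta_1 psi_1) = 2 * (1 + (-0.201)(0.17)) = 2 * 0.96583 = 1.93166
  c_1 = sigma^2 theta_1 = 2 * (-0.201) = -0.402
  c_2 = 0
Equations for k = 0, 1, 2 (AR order 2, c_2 = 0):
  (E0) gamma(0) = phi_1 gamma(1) + phi_2 gamma(2) + c_0
  (E1) gamma(1) = phi_1 gamma(0) + phi_2 gamma(1) + c_1
  (E2) gamma(2) = phi_1 gamma(1) + phi_2 gamma(0)
From (E1): gamma(1) = A gamma(0) + B with
  A = phi_1 / (1 - phi_2) = 0.371 / 1.479 = 0.250845,   B = c_1 / (1 - phi_2) = -0.402 / 1.479 = -0.271805.
Insert (E2) into (E0): gamma(0) (1 - phi_2^2) = phi_1 (1 + phi_2) gamma(1) + c_0.
  phi_1 (1 + phi_2) = (0.371)(0.521) = 0.193291,   1 - phi_2^2 = 0.770559.
Replace gamma(1) by A gamma(0) + B and collect gamma(0):
  gamma(0) [0.770559 - (0.193291)(0.250845)] = (0.193291)(-0.271805) + 1.93166
  gamma(0) * 0.722073 = 1.879122
  gamma(0) = 1.879122 / 0.722073 = 2.6024.
  gamma(1) = A gamma(0) + B = (0.250845)(2.6024) + (-0.271805) = 0.380994.
  gamma(2) = phi_1 gamma(1) + phi_2 gamma(0) = (0.371)(0.380994) + (-0.479)(2.6024) = -1.105201.
Therefore gamma(2) = -1.1052 (to 4 decimal places).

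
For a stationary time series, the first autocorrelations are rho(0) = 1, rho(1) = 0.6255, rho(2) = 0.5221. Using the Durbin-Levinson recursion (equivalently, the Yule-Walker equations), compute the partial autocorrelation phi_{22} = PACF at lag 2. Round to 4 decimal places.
\phi_{22} = 0.2149

The PACF at lag k is phi_{kk}, the last component of the solution
to the Yule-Walker system G_k phi = r_k where
  (G_k)_{ij} = rho(|i - j|), (r_k)_i = rho(i), i,j = 1..k.
Equivalently, Durbin-Levinson gives phi_{kk} iteratively:
  phi_{11} = rho(1)
  phi_{kk} = [rho(k) - sum_{j=1..k-1} phi_{k-1,j} rho(k-j)]
            / [1 - sum_{j=1..k-1} phi_{k-1,j} rho(j)],
  phi_{k,j} = phi_{k-1,j} - phi_{kk} phi_{k-1,k-j},  j = 1..k-1.
Step k = 1:
  phi_11 = rho(1) = 0.6255.
Step k = 2:
  phi_22 = [rho(2) - phi_11 rho(1)] / [1 - phi_11 rho(1)] = [0.5221 - (0.6255)(0.6255)] / [1 - (0.6255)(0.6255)]
         = 0.13084975 / 0.60874975 = 0.2149.
Therefore phi_{22} = 0.2149.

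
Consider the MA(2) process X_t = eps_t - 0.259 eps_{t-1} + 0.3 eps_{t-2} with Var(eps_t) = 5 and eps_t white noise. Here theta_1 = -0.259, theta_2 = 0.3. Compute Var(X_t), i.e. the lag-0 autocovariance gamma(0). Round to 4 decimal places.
\gamma(0) = 5.7854

For an MA(q) process X_t = eps_t + sum_i theta_i eps_{t-i} with
Var(eps_t) = sigma^2, the variance is
  gamma(0) = sigma^2 * (1 + sum_i theta_i^2).
  sum_i theta_i^2 = (-0.259)^2 + (0.3)^2 = 0.067081 + 0.09 = 0.157081.
  gamma(0) = 5 * (1 + 0.157081) = 5 * 1.157081 = 5.785405, which rounds to 5.7854.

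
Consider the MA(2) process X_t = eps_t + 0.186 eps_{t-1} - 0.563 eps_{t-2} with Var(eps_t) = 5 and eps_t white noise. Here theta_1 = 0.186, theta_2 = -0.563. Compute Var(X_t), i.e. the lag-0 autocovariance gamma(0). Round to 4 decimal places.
\gamma(0) = 6.7578

For an MA(q) process X_t = eps_t + sum_i theta_i eps_{t-i} with
Var(eps_t) = sigma^2, the variance is
  gamma(0) = sigma^2 * (1 + sum_i theta_i^2).
  sum_i theta_i^2 = (0.186)^2 + (-0.563)^2 = 0.034596 + 0.316969 = 0.351565.
  gamma(0) = 5 * (1 + 0.351565) = 5 * 1.351565 = 6.757825, which rounds to 6.7578.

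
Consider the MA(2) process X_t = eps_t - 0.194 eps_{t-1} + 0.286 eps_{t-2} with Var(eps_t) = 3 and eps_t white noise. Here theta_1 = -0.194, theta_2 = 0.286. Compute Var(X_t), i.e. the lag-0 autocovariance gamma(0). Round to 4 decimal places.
\gamma(0) = 3.3583

For an MA(q) process X_t = eps_t + sum_i theta_i eps_{t-i} with
Var(eps_t) = sigma^2, the variance is
  gamma(0) = sigma^2 * (1 + sum_i theta_i^2).
  sum_i theta_i^2 = (-0.194)^2 + (0.286)^2 = 0.037636 + 0.081796 = 0.119432.
  gamma(0) = 3 * (1 + 0.119432) = 3 * 1.119432 = 3.358296, which rounds to 3.3583.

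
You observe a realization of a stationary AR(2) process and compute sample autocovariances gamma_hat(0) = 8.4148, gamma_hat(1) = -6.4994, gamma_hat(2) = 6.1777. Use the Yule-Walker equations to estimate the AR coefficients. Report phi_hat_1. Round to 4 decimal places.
\hat\phi_{1} = -0.5090

The Yule-Walker equations for an AR(p) process read, in matrix form,
  Gamma_p phi = r_p,   with   (Gamma_p)_{ij} = gamma(|i - j|),
                       (r_p)_i = gamma(i),   i,j = 1..p.
Substitute the sample gammas (Toeplitz matrix and right-hand side of size 2):
  Gamma_p = [[8.4148, -6.4994], [-6.4994, 8.4148]]
  r_p     = [-6.4994, 6.1777]
Written out:
  8.4148 phi_1 - 6.4994 phi_2 = -6.4994
  -6.4994 phi_1 + 8.4148 phi_2 = 6.1777
Solve by Cramer's rule:
  det = gamma(0)^2 - gamma(1)^2 = (8.4148)^2 - (-6.4994)^2 = 70.80885904 - 42.24220036 = 28.56665868
  phi_hat_1 = [gamma(1) gamma(0) - gamma(1) gamma(2)] / det = [(-6.4994)(8.4148) - (-6.4994)(6.1777)] / 28.56665868 = -14.53980774 / 28.56665868 = -0.509
  phi_hat_2 = [gamma(0) gamma(2) - gamma(1)^2] / det = [(8.4148)(6.1777) - (-6.4994)^2] / 28.56665868 = 9.7419096 / 28.56665868 = 0.341
So phi_hat = [-0.5090, 0.3410].
Therefore phi_hat_1 = -0.5090.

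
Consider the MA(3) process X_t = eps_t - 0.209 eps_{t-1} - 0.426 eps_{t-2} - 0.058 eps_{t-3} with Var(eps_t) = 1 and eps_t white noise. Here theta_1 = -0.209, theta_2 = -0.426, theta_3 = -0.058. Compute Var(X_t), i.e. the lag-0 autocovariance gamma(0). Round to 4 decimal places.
\gamma(0) = 1.2285

For an MA(q) process X_t = eps_t + sum_i theta_i eps_{t-i} with
Var(eps_t) = sigma^2, the variance is
  gamma(0) = sigma^2 * (1 + sum_i theta_i^2).
  sum_i theta_i^2 = (-0.209)^2 + (-0.426)^2 + (-0.058)^2 = 0.043681 + 0.181476 + 0.003364 = 0.228521.
  gamma(0) = 1 * (1 + 0.228521) = 1 * 1.228521 = 1.228521, which rounds to 1.2285.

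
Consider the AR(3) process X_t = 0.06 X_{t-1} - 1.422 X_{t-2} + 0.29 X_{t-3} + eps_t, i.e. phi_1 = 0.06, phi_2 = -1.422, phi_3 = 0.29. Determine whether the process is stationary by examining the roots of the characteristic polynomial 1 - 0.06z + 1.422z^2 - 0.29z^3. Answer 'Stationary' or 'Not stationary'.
\text{Not stationary}

The AR(p) characteristic polynomial is P(z) = 1 - 0.06z + 1.422z^2 - 0.29z^3.
Stationarity requires all roots to lie outside the unit circle, i.e. |z| > 1 for every root.
Degree 3: look for a simple real root z0 first, then factor out (1 - z/z0) and solve the remaining quadratic.
Testing z0 = 5: P(5) = 1 + (-0.06)(5) + (1.422)(5)^2 + (-0.29)(5)^3
  = 1 + (-0.3) + (35.55) + (-36.25) = 0.  So z_0 = 5 is a root, |z_0| = 5.
Divide out the factor (1 - 0.2 z) = (1 - z/z0) (since 1/z0 = 0.2):
  P(z) = (1 - 0.2 z)(1 + (0.14) z + (1.45) z^2)
  [check: z-coef 0.14 - (0.2) = -0.06; z^2-coef 1.45 - (0.2)(0.14) = 1.422; z^3-coef -(0.2)(1.45) = -0.29.]
Remaining roots from the quadratic factor 1 + (0.14) z + (1.45) z^2:
  Set 1 + (0.14) z + (1.45) z^2 = 0, i.e. a z^2 + b z + c = 0 with a = 1.45, b = 0.14, c = 1.
  Discriminant D = b^2 - 4ac = (0.14)^2 - 4*(1.45)*1 = 0.0196 - (5.8) = -5.7804.
  D < 0, so the roots are the complex-conjugate pair z = (-b +/- i sqrt(-D)) / (2a) = -0.0483 +/- 0.8291i.
  For a conjugate pair |z|^2 = z * conj(z) = (product of roots) = c/a = 1/(1.45) = 0.689655, so |z| = sqrt(0.689655) = 0.8305 for both roots.
Moduli of all roots: 5.0000, 0.8305, 0.8305.
All moduli strictly greater than 1? No.
Verdict: Not stationary.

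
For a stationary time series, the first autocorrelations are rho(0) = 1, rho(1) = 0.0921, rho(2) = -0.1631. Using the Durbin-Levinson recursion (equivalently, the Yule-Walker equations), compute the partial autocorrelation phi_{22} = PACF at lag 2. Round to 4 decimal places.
\phi_{22} = -0.1731

The PACF at lag k is phi_{kk}, the last component of the solution
to the Yule-Walker system G_k phi = r_k where
  (G_k)_{ij} = rho(|i - j|), (r_k)_i = rho(i), i,j = 1..k.
Equivalently, Durbin-Levinson gives phi_{kk} iteratively:
  phi_{11} = rho(1)
  phi_{kk} = [rho(k) - sum_{j=1..k-1} phi_{k-1,j} rho(k-j)]
            / [1 - sum_{j=1..k-1} phi_{k-1,j} rho(j)],
  phi_{k,j} = phi_{k-1,j} - phi_{kk} phi_{k-1,k-j},  j = 1..k-1.
Step k = 1:
  phi_11 = rho(1) = 0.0921.
Step k = 2:
  phi_22 = [rho(2) - phi_11 rho(1)] / [1 - phi_11 rho(1)] = [-0.1631 - (0.0921)(0.0921)] / [1 - (0.0921)(0.0921)]
         = -0.17158241 / 0.99151759 = -0.1731.
Therefore phi_{22} = -0.1731.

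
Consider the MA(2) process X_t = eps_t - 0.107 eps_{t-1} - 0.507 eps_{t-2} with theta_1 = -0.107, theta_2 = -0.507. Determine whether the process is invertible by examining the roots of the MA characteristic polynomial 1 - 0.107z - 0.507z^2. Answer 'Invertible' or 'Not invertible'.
\text{Invertible}

The MA(q) characteristic polynomial is P(z) = 1 - 0.107z - 0.507z^2.
Invertibility requires all roots to lie outside the unit circle, i.e. |z| > 1 for every root.
Set 1 + (-0.107) z + (-0.507) z^2 = 0, i.e. a z^2 + b z + c = 0 with a = -0.507, b = -0.107, c = 1.
Discriminant D = b^2 - 4ac = (-0.107)^2 - 4*(-0.507)*1 = 0.011449 - (-2.028) = 2.039449.
D >= 0, so the roots are real: z = (-b +/- sqrt(D)) / (2a) = (0.107 +/- 1.428093) / (-1.014).
  z_1 = (0.107 + 1.428093) / (-1.014) = -1.5139,   |z_1| = 1.5139.
  z_2 = (0.107 - 1.428093) / (-1.014) = 1.3029,   |z_2| = 1.3029.
Moduli of all roots: 1.5139, 1.3029.
All moduli strictly greater than 1? Yes.
Verdict: Invertible.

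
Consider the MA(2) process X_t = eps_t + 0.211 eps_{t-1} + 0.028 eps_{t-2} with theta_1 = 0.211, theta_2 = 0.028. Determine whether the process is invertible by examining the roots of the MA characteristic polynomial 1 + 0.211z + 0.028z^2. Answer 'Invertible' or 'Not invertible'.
\text{Invertible}

The MA(q) characteristic polynomial is P(z) = 1 + 0.211z + 0.028z^2.
Invertibility requires all roots to lie outside the unit circle, i.e. |z| > 1 for every root.
Set 1 + (0.211) z + (0.028) z^2 = 0, i.e. a z^2 + b z + c = 0 with a = 0.028, b = 0.211, c = 1.
Discriminant D = b^2 - 4ac = (0.211)^2 - 4*(0.028)*1 = 0.044521 - (0.112) = -0.067479.
D < 0, so the roots are the complex-conjugate pair z = (-b +/- i sqrt(-D)) / (2a) = -3.7679 +/- 4.6387i.
For a conjugate pair |z|^2 = z * conj(z) = (product of roots) = c/a = 1/(0.028) = 35.714286, so |z| = sqrt(35.714286) = 5.9761 for both roots.
Moduli of all roots: 5.9761, 5.9761.
All moduli strictly greater than 1? Yes.
Verdict: Invertible.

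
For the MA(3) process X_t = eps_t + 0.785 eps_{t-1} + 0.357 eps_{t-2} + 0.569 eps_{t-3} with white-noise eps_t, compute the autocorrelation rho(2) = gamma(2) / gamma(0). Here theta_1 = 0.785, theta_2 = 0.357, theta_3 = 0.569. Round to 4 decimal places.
\rho(2) = 0.3887

For an MA(q) process with theta_0 = 1, the autocovariance is
  gamma(k) = sigma^2 * sum_{i=0..q-k} theta_i * theta_{i+k},
and rho(k) = gamma(k) / gamma(0). Sigma^2 cancels.
  numerator   = (1)*(0.357) + (0.785)*(0.569) = 0.803665.
  denominator = (1)^2 + (0.785)^2 + (0.357)^2 + (0.569)^2 = 2.067435.
  rho(2) = 0.803665 / 2.067435 = 0.3887.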